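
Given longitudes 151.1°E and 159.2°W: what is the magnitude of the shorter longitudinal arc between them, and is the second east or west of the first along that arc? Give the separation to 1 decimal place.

49.7° east

Raw difference: -159.2 − 151.1 = -310.3°.
Normalise into (−180°, 180°]: -310.3° + 360° = 49.7°.
Positive ⇒ the second point lies to the east; separation 49.7°.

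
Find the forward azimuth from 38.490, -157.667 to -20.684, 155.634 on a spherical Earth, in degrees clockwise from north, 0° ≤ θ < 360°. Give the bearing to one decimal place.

225.2°

Δλ = 155.634 − -157.667 = 313.301°; wrapped into (−180°, 180°]: -46.699°.
θ = atan2( sin Δλ · cos φ₂ , cos φ₁ · sin φ₂ − sin φ₁ · cos φ₂ · cos Δλ )
  = atan2(-0.68085, -0.67580) = -134.787° → normalised to [0°, 360°): 225.213°.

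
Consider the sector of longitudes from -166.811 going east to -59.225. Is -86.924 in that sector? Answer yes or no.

Yes

Band width going east from -166.811° to -59.225°: ((-59.225 − -166.811) mod 360) = 107.586°.
Offset of -86.924° east of the west edge: ((-86.924 − -166.811) mod 360) = 79.887°.
79.887° ≤ 107.586° ⇒ inside.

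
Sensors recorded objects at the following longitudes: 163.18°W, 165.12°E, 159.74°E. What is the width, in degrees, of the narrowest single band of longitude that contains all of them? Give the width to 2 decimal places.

Sort the longitudes: -163.18°, +159.74°, +165.12°.
Eastward gaps between consecutive values (wrapping around): 322.92°, 5.38°, 31.70°.
Largest gap = 322.92° ⇒ minimal covering band is its complement: 360° − 322.92° = 37.08°.
Band runs from +159.74° eastward to -163.18°, crossing the antimeridian.

37.08°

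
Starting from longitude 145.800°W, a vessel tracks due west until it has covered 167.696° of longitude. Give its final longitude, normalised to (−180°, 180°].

Start at -145.800°; shift −167.696° → -313.496°.
-313.496° lies outside (−180°, 180°]; add 360° → +46.504°.

46.504°E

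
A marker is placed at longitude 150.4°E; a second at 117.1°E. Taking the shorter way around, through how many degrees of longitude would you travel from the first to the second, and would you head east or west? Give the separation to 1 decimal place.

Raw difference: 117.1 − 150.4 = -33.3°.
Normalise into (−180°, 180°]: -33.3° stays -33.3°.
Negative ⇒ the second point lies to the west; separation 33.3°.

33.3° west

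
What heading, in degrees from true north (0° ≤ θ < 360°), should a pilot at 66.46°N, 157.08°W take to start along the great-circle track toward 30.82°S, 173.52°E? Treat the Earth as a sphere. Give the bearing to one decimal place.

Δλ = 173.52 − -157.08 = 330.60°; wrapped into (−180°, 180°]: -29.40°.
θ = atan2( sin Δλ · cos φ₂ , cos φ₁ · sin φ₂ − sin φ₁ · cos φ₂ · cos Δλ )
  = atan2(-0.42158, -0.89054) = -154.667° → normalised to [0°, 360°): 205.333°.

205.3°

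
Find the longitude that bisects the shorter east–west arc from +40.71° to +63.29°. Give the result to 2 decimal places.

+52.00°

Signed shortest Δλ from +40.71° to +63.29° is +22.58°.
Midpoint longitude = +40.71° + (+22.58°)/2 = +40.71° + 11.29° = +52.00°.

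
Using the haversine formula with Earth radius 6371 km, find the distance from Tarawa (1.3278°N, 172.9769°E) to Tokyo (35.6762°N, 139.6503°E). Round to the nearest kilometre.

Δλ = 139.6503 − 172.9769 = -33.3266°.
Δφ = 35.6762 − 1.3278 = 34.3484°.
a = sin²(Δφ/2) + cos φ₁ · cos φ₂ · sin²(Δλ/2) = 0.153964.
c = 2·atan2(√a, √(1−a)) = 0.80644 rad → d = 6371·c ≈ 5137.83 km.

5138 km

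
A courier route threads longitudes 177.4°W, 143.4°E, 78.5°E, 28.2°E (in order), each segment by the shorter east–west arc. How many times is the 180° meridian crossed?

Leg 1: -177.4° → +143.4°, shortest Δλ = -39.2° (west) — crosses 180°.
Leg 2: +143.4° → +78.5°, shortest Δλ = -64.9° (west) — does not cross 180°.
Leg 3: +78.5° → +28.2°, shortest Δλ = -50.3° (west) — does not cross 180°.
Total crossings: 1.

1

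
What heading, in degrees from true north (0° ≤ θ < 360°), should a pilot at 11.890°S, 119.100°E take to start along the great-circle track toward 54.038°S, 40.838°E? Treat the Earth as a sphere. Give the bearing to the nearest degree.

217°

Δλ = 40.838 − 119.100 = -78.262°.
θ = atan2( sin Δλ · cos φ₂ , cos φ₁ · sin φ₂ − sin φ₁ · cos φ₂ · cos Δλ )
  = atan2(-0.57497, -0.76743) = -143.159° → normalised to [0°, 360°): 216.841°.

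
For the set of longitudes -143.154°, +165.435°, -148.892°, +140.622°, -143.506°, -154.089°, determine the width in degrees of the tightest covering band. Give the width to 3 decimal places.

76.224°

Sort the longitudes: -154.089°, -148.892°, -143.506°, -143.154°, +140.622°, +165.435°.
Eastward gaps between consecutive values (wrapping around): 5.197°, 5.386°, 0.352°, 283.776°, 24.813°, 40.476°.
Largest gap = 283.776° ⇒ minimal covering band is its complement: 360° − 283.776° = 76.224°.
Band runs from +140.622° eastward to -143.154°, crossing the antimeridian.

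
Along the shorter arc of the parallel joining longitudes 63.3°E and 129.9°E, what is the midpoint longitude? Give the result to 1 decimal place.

96.6°E

Signed shortest Δλ from +63.3° to +129.9° is +66.6°.
Midpoint longitude = +63.3° + (+66.6°)/2 = +63.3° + 33.3° = +96.6°.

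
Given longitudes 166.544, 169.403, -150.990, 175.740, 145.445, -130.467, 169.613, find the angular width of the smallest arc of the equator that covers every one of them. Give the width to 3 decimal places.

84.088°

Sort the longitudes: -150.990°, -130.467°, +145.445°, +166.544°, +169.403°, +169.613°, +175.740°.
Eastward gaps between consecutive values (wrapping around): 20.523°, 275.912°, 21.099°, 2.859°, 0.210°, 6.127°, 33.270°.
Largest gap = 275.912° ⇒ minimal covering band is its complement: 360° − 275.912° = 84.088°.
Band runs from +145.445° eastward to -130.467°, crossing the antimeridian.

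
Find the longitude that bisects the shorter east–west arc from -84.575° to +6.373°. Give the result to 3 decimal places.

-39.101°

Signed shortest Δλ from -84.575° to +6.373° is +90.948°.
Midpoint longitude = -84.575° + (+90.948°)/2 = -84.575° + 45.474° = -39.101°.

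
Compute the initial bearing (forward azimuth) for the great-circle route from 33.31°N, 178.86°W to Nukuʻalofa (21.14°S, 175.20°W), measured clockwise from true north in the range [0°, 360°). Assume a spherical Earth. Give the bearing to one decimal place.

175.8°

Δλ = -175.20 − -178.86 = 3.66°.
θ = atan2( sin Δλ · cos φ₂ , cos φ₁ · sin φ₂ − sin φ₁ · cos φ₂ · cos Δλ )
  = atan2(0.05954, -0.81256) = 175.809° → normalised to [0°, 360°): 175.809°.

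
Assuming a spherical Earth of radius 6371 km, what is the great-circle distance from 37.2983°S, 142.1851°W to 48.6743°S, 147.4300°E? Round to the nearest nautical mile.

3053 nmi

Δλ = 147.4300 − -142.1851 = 289.6151°; wrapped into (−180°, 180°]: -70.3849°.
Δφ = -48.6743 − -37.2983 = -11.3760°.
a = sin²(Δφ/2) + cos φ₁ · cos φ₂ · sin²(Δλ/2) = 0.184299.
c = 2·atan2(√a, √(1−a)) = 0.88744 rad → d = 6371·c ≈ 5653.86 km ≈ 3052.84 nmi.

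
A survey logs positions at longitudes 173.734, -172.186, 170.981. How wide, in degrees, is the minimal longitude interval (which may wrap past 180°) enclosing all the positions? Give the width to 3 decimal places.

16.833°

Sort the longitudes: -172.186°, +170.981°, +173.734°.
Eastward gaps between consecutive values (wrapping around): 343.167°, 2.753°, 14.080°.
Largest gap = 343.167° ⇒ minimal covering band is its complement: 360° − 343.167° = 16.833°.
Band runs from +170.981° eastward to -172.186°, crossing the antimeridian.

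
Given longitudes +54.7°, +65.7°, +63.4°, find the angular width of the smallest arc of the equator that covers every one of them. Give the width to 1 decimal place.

11.0°

Sort the longitudes: +54.7°, +63.4°, +65.7°.
Eastward gaps between consecutive values (wrapping around): 8.7°, 2.3°, 349.0°.
Largest gap = 349.0° ⇒ minimal covering band is its complement: 360° − 349.0° = 11.0°.
Band runs from +54.7° eastward to +65.7°.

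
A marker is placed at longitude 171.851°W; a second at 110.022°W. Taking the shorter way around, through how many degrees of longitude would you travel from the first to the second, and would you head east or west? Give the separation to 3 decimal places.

Raw difference: -110.022 − -171.851 = 61.829°.
Normalise into (−180°, 180°]: 61.829° stays 61.829°.
Positive ⇒ the second point lies to the east; separation 61.829°.

61.829° east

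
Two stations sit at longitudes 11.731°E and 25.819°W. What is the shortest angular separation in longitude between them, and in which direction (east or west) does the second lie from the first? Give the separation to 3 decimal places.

Raw difference: -25.819 − 11.731 = -37.55°.
Normalise into (−180°, 180°]: -37.55° stays -37.55°.
Negative ⇒ the second point lies to the west; separation 37.550°.

37.550° west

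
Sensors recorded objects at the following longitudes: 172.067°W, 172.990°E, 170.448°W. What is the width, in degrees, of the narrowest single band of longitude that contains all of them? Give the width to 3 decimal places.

16.562°

Sort the longitudes: -172.067°, -170.448°, +172.990°.
Eastward gaps between consecutive values (wrapping around): 1.619°, 343.438°, 14.943°.
Largest gap = 343.438° ⇒ minimal covering band is its complement: 360° − 343.438° = 16.562°.
Band runs from +172.990° eastward to -170.448°, crossing the antimeridian.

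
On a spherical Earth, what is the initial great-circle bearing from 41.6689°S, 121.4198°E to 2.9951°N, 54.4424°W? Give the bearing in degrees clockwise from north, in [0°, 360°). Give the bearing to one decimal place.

186.6°

Δλ = -54.4424 − 121.4198 = -175.8622°.
θ = atan2( sin Δλ · cos φ₂ , cos φ₁ · sin φ₂ − sin φ₁ · cos φ₂ · cos Δλ )
  = atan2(-0.07206, -0.62316) = -173.404° → normalised to [0°, 360°): 186.596°.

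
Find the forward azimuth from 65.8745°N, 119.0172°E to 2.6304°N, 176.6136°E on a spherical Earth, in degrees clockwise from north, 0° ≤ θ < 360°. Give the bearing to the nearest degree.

119°

Δλ = 176.6136 − 119.0172 = 57.5964°.
θ = atan2( sin Δλ · cos φ₂ , cos φ₁ · sin φ₂ − sin φ₁ · cos φ₂ · cos Δλ )
  = atan2(0.84340, -0.46980) = 119.119° → normalised to [0°, 360°): 119.119°.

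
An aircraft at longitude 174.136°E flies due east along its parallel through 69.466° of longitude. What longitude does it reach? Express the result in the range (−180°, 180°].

Start at +174.136°; shift +69.466° → +243.602°.
+243.602° lies outside (−180°, 180°]; subtract 360° → -116.398°.

116.398°W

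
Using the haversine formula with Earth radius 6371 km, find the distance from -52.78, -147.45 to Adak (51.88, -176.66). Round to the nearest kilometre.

Δλ = -176.66 − -147.45 = -29.21°.
Δφ = 51.88 − -52.78 = 104.66°.
a = sin²(Δφ/2) + cos φ₁ · cos φ₂ · sin²(Δλ/2) = 0.650282.
c = 2·atan2(√a, √(1−a)) = 1.87608 rad → d = 6371·c ≈ 11952.51 km.

11953 km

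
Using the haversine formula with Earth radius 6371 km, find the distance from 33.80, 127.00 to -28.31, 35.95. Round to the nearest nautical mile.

6370 nmi

Δλ = 35.95 − 127.00 = -91.05°.
Δφ = -28.31 − 33.80 = -62.11°.
a = sin²(Δφ/2) + cos φ₁ · cos φ₂ · sin²(Δλ/2) = 0.638613.
c = 2·atan2(√a, √(1−a)) = 1.85170 rad → d = 6371·c ≈ 11797.19 km ≈ 6369.97 nmi.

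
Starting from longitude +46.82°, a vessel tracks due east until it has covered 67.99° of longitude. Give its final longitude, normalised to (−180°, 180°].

+114.81°

Start at +46.82°; shift +67.99° → +114.81°.
+114.81° already lies in (−180°, 180°].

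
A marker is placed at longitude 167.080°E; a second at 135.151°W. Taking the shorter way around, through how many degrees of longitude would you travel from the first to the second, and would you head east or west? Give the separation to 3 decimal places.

57.769° east

Raw difference: -135.151 − 167.080 = -302.231°.
Normalise into (−180°, 180°]: -302.231° + 360° = 57.769°.
Positive ⇒ the second point lies to the east; separation 57.769°.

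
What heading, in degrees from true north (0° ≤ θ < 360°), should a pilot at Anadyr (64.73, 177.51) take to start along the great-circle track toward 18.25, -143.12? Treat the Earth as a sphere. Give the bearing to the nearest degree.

131°

Δλ = -143.12 − 177.51 = -320.63°; wrapped into (−180°, 180°]: 39.37°.
θ = atan2( sin Δλ · cos φ₂ , cos φ₁ · sin φ₂ − sin φ₁ · cos φ₂ · cos Δλ )
  = atan2(0.60242, -0.53024) = 131.354° → normalised to [0°, 360°): 131.354°.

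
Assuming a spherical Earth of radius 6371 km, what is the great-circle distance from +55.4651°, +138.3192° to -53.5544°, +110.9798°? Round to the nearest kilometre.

Δλ = 110.9798 − 138.3192 = -27.3394°.
Δφ = -53.5544 − 55.4651 = -109.0195°.
a = sin²(Δφ/2) + cos φ₁ · cos φ₂ · sin²(Δλ/2) = 0.681754.
c = 2·atan2(√a, √(1−a)) = 1.94283 rad → d = 6371·c ≈ 12377.75 km.

12378 km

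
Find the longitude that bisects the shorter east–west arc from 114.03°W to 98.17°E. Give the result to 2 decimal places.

172.07°E

Signed shortest Δλ from -114.03° to +98.17° is -147.80°.
Midpoint longitude = -114.03° + (-147.80°)/2 = -114.03° − 73.90° = -187.93°.
Normalise into (−180°, 180°]: +172.07°.
(The naïve average (-114.03 + +98.17)/2 = -7.93° is on the wrong side of the globe.)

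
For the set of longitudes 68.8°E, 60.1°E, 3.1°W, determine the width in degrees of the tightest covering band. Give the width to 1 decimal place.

71.9°

Sort the longitudes: -3.1°, +60.1°, +68.8°.
Eastward gaps between consecutive values (wrapping around): 63.2°, 8.7°, 288.1°.
Largest gap = 288.1° ⇒ minimal covering band is its complement: 360° − 288.1° = 71.9°.
Band runs from -3.1° eastward to +68.8°.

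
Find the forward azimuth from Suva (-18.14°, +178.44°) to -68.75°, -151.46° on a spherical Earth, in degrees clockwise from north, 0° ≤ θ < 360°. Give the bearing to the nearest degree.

Δλ = -151.46 − 178.44 = -329.90°; wrapped into (−180°, 180°]: 30.10°.
θ = atan2( sin Δλ · cos φ₂ , cos φ₁ · sin φ₂ − sin φ₁ · cos φ₂ · cos Δλ )
  = atan2(0.18177, -0.78806) = 167.012° → normalised to [0°, 360°): 167.012°.

167°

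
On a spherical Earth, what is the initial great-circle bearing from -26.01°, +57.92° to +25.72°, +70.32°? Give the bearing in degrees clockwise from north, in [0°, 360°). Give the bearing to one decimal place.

Δλ = 70.32 − 57.92 = 12.40°.
θ = atan2( sin Δλ · cos φ₂ , cos φ₁ · sin φ₂ − sin φ₁ · cos φ₂ · cos Δλ )
  = atan2(0.19346, 0.77588) = 14.001° → normalised to [0°, 360°): 14.001°.

14.0°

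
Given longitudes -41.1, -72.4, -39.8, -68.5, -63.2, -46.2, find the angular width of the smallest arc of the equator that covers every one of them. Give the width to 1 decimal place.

32.6°

Sort the longitudes: -72.4°, -68.5°, -63.2°, -46.2°, -41.1°, -39.8°.
Eastward gaps between consecutive values (wrapping around): 3.9°, 5.3°, 17.0°, 5.1°, 1.3°, 327.4°.
Largest gap = 327.4° ⇒ minimal covering band is its complement: 360° − 327.4° = 32.6°.
Band runs from -72.4° eastward to -39.8°.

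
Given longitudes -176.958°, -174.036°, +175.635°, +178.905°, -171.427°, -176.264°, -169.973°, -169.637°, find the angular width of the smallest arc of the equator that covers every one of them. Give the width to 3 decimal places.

14.728°

Sort the longitudes: -176.958°, -176.264°, -174.036°, -171.427°, -169.973°, -169.637°, +175.635°, +178.905°.
Eastward gaps between consecutive values (wrapping around): 0.694°, 2.228°, 2.609°, 1.454°, 0.336°, 345.272°, 3.270°, 4.137°.
Largest gap = 345.272° ⇒ minimal covering band is its complement: 360° − 345.272° = 14.728°.
Band runs from +175.635° eastward to -169.637°, crossing the antimeridian.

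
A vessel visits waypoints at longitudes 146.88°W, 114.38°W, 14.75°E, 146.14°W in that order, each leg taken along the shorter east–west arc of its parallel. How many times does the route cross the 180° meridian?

Leg 1: -146.88° → -114.38°, shortest Δλ = 32.5° (east) — does not cross 180°.
Leg 2: -114.38° → +14.75°, shortest Δλ = 129.13° (east) — does not cross 180°.
Leg 3: +14.75° → -146.14°, shortest Δλ = -160.89° (west) — does not cross 180°.
Total crossings: 0.

0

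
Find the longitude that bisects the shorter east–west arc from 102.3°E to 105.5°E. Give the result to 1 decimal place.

103.9°E

Signed shortest Δλ from +102.3° to +105.5° is +3.2°.
Midpoint longitude = +102.3° + (+3.2°)/2 = +102.3° + 1.6° = +103.9°.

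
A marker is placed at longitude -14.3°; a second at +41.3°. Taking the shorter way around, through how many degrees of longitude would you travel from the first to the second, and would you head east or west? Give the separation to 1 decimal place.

Raw difference: 41.3 − -14.3 = 55.6°.
Normalise into (−180°, 180°]: 55.6° stays 55.6°.
Positive ⇒ the second point lies to the east; separation 55.6°.

55.6° east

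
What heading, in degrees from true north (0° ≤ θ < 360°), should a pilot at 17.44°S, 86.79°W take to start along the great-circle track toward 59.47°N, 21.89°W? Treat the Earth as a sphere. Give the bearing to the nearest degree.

Δλ = -21.89 − -86.79 = 64.90°.
θ = atan2( sin Δλ · cos φ₂ , cos φ₁ · sin φ₂ − sin φ₁ · cos φ₂ · cos Δλ )
  = atan2(0.46002, 0.88635) = 27.429° → normalised to [0°, 360°): 27.429°.

27°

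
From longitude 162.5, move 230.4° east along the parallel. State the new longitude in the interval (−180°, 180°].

+32.9°

Start at +162.5°; shift +230.4° → +392.9°.
+392.9° lies outside (−180°, 180°]; subtract 360° → +32.9°.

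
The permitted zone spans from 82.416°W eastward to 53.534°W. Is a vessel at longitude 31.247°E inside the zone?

Band width going east from -82.416° to -53.534°: ((-53.534 − -82.416) mod 360) = 28.882°.
Offset of +31.247° east of the west edge: ((31.247 − -82.416) mod 360) = 113.663°.
113.663° > 28.882° ⇒ outside.

No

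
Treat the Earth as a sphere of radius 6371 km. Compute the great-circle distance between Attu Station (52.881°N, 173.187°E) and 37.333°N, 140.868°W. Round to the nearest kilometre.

3913 km

Δλ = -140.868 − 173.187 = -314.055°; wrapped into (−180°, 180°]: 45.945°.
Δφ = 37.333 − 52.881 = -15.548°.
a = sin²(Δφ/2) + cos φ₁ · cos φ₂ · sin²(Δλ/2) = 0.091388.
c = 2·atan2(√a, √(1−a)) = 0.61422 rad → d = 6371·c ≈ 3913.19 km.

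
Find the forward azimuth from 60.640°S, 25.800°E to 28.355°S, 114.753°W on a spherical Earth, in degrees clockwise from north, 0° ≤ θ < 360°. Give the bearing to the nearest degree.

Δλ = -114.753 − 25.800 = -140.553°.
θ = atan2( sin Δλ · cos φ₂ , cos φ₁ · sin φ₂ − sin φ₁ · cos φ₂ · cos Δλ )
  = atan2(-0.55913, -0.82514) = -145.877° → normalised to [0°, 360°): 214.123°.

214°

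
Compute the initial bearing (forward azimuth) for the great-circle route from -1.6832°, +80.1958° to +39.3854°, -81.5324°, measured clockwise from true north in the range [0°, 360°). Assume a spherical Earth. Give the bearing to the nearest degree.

Δλ = -81.5324 − 80.1958 = -161.7282°.
θ = atan2( sin Δλ · cos φ₂ , cos φ₁ · sin φ₂ − sin φ₁ · cos φ₂ · cos Δλ )
  = atan2(-0.24232, 0.61270) = -21.579° → normalised to [0°, 360°): 338.421°.

338°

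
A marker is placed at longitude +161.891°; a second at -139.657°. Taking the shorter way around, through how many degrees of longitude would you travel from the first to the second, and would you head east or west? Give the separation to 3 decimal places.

58.452° east

Raw difference: -139.657 − 161.891 = -301.548°.
Normalise into (−180°, 180°]: -301.548° + 360° = 58.452°.
Positive ⇒ the second point lies to the east; separation 58.452°.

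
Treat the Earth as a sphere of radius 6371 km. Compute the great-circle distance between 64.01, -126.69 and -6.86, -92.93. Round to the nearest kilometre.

8369 km

Δλ = -92.93 − -126.69 = 33.76°.
Δφ = -6.86 − 64.01 = -70.87°.
a = sin²(Δφ/2) + cos φ₁ · cos φ₂ · sin²(Δλ/2) = 0.372827.
c = 2·atan2(√a, √(1−a)) = 1.31362 rad → d = 6371·c ≈ 8369.10 km.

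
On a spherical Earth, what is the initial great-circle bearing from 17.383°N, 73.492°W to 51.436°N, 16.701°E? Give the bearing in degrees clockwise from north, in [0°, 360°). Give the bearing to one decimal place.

Δλ = 16.701 − -73.492 = 90.193°.
θ = atan2( sin Δλ · cos φ₂ , cos φ₁ · sin φ₂ − sin φ₁ · cos φ₂ · cos Δλ )
  = atan2(0.62338, 0.74683) = 39.852° → normalised to [0°, 360°): 39.852°.

39.9°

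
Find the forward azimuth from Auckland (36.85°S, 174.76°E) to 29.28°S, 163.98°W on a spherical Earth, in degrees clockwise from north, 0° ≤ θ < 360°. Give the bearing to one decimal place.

Δλ = -163.98 − 174.76 = -338.74°; wrapped into (−180°, 180°]: 21.26°.
θ = atan2( sin Δλ · cos φ₂ , cos φ₁ · sin φ₂ − sin φ₁ · cos φ₂ · cos Δλ )
  = atan2(0.31627, 0.09614) = 73.092° → normalised to [0°, 360°): 73.092°.

73.1°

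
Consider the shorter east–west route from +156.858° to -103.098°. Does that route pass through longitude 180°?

Yes

Naïve |-103.098 − 156.858| = 259.956° > 180°, so the shorter arc goes the other way round — across 180°.
Signed shortest Δλ = ((-103.098 − 156.858 + 180) mod 360) − 180 = 100.044°.
Going east by 100.044° from +156.858° passes through 180° before reaching -103.098°.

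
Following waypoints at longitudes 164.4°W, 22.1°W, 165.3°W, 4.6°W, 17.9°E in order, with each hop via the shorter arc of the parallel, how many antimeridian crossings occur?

0

Leg 1: -164.4° → -22.1°, shortest Δλ = 142.3° (east) — does not cross 180°.
Leg 2: -22.1° → -165.3°, shortest Δλ = -143.2° (west) — does not cross 180°.
Leg 3: -165.3° → -4.6°, shortest Δλ = 160.7° (east) — does not cross 180°.
Leg 4: -4.6° → +17.9°, shortest Δλ = 22.5° (east) — does not cross 180°.
Total crossings: 0.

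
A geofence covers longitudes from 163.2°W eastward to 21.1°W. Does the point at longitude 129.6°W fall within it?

Band width going east from -163.2° to -21.1°: ((-21.1 − -163.2) mod 360) = 142.1°.
Offset of -129.6° east of the west edge: ((-129.6 − -163.2) mod 360) = 33.6°.
33.6° ≤ 142.1° ⇒ inside.

Yes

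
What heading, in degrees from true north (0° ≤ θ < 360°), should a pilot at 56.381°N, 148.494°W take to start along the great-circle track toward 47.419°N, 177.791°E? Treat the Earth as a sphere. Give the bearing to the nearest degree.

261°

Δλ = 177.791 − -148.494 = 326.285°; wrapped into (−180°, 180°]: -33.715°.
θ = atan2( sin Δλ · cos φ₂ , cos φ₁ · sin φ₂ − sin φ₁ · cos φ₂ · cos Δλ )
  = atan2(-0.37557, -0.06101) = -99.227° → normalised to [0°, 360°): 260.773°.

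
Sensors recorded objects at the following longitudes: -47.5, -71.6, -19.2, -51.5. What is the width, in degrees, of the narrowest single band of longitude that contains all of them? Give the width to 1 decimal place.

52.4°

Sort the longitudes: -71.6°, -51.5°, -47.5°, -19.2°.
Eastward gaps between consecutive values (wrapping around): 20.1°, 4.0°, 28.3°, 307.6°.
Largest gap = 307.6° ⇒ minimal covering band is its complement: 360° − 307.6° = 52.4°.
Band runs from -71.6° eastward to -19.2°.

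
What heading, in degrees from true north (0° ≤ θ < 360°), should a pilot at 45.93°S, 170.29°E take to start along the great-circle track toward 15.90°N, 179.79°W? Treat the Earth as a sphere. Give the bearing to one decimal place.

Δλ = -179.79 − 170.29 = -350.08°; wrapped into (−180°, 180°]: 9.92°.
θ = atan2( sin Δλ · cos φ₂ , cos φ₁ · sin φ₂ − sin φ₁ · cos φ₂ · cos Δλ )
  = atan2(0.16568, 0.87122) = 10.768° → normalised to [0°, 360°): 10.768°.

10.8°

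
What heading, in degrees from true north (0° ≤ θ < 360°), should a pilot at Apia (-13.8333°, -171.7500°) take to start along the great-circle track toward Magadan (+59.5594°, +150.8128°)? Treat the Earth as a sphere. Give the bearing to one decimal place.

Δλ = 150.8128 − -171.7500 = 322.5628°; wrapped into (−180°, 180°]: -37.4372°.
θ = atan2( sin Δλ · cos φ₂ , cos φ₁ · sin φ₂ − sin φ₁ · cos φ₂ · cos Δλ )
  = atan2(-0.30799, 0.93333) = -18.262° → normalised to [0°, 360°): 341.738°.

341.7°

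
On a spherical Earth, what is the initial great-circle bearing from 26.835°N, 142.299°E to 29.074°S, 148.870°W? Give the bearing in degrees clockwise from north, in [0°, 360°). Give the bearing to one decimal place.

Δλ = -148.870 − 142.299 = -291.169°; wrapped into (−180°, 180°]: 68.831°.
θ = atan2( sin Δλ · cos φ₂ , cos φ₁ · sin φ₂ − sin φ₁ · cos φ₂ · cos Δλ )
  = atan2(0.81502, -0.57608) = 125.254° → normalised to [0°, 360°): 125.254°.

125.3°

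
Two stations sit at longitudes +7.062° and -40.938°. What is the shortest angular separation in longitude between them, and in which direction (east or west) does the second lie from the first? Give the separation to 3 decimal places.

Raw difference: -40.938 − 7.062 = -48.0°.
Normalise into (−180°, 180°]: -48.0° stays -48.0°.
Negative ⇒ the second point lies to the west; separation 48.000°.

48.000° west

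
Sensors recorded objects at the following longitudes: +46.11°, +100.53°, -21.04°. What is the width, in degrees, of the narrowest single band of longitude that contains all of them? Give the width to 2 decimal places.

121.57°

Sort the longitudes: -21.04°, +46.11°, +100.53°.
Eastward gaps between consecutive values (wrapping around): 67.15°, 54.42°, 238.43°.
Largest gap = 238.43° ⇒ minimal covering band is its complement: 360° − 238.43° = 121.57°.
Band runs from -21.04° eastward to +100.53°.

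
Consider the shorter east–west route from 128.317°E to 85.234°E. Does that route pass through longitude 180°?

No

Signed shortest Δλ = ((85.234 − 128.317 + 180) mod 360) − 180 = -43.083°.
Going west by 43.083° from +128.317° reaches +85.234° without touching 180°.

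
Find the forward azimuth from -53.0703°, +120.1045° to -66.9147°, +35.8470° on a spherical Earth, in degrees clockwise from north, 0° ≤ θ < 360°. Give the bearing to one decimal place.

216.8°

Δλ = 35.8470 − 120.1045 = -84.2575°.
θ = atan2( sin Δλ · cos φ₂ , cos φ₁ · sin φ₂ − sin φ₁ · cos φ₂ · cos Δλ )
  = atan2(-0.39013, -0.52136) = -143.192° → normalised to [0°, 360°): 216.808°.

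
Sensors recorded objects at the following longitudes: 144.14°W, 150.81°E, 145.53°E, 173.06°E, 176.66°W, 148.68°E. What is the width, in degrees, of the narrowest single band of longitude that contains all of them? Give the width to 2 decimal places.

70.33°

Sort the longitudes: -176.66°, -144.14°, +145.53°, +148.68°, +150.81°, +173.06°.
Eastward gaps between consecutive values (wrapping around): 32.52°, 289.67°, 3.15°, 2.13°, 22.25°, 10.28°.
Largest gap = 289.67° ⇒ minimal covering band is its complement: 360° − 289.67° = 70.33°.
Band runs from +145.53° eastward to -144.14°, crossing the antimeridian.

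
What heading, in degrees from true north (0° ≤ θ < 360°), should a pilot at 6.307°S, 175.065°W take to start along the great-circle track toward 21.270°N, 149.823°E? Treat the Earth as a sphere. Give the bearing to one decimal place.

309.7°

Δλ = 149.823 − -175.065 = 324.888°; wrapped into (−180°, 180°]: -35.112°.
θ = atan2( sin Δλ · cos φ₂ , cos φ₁ · sin φ₂ − sin φ₁ · cos φ₂ · cos Δλ )
  = atan2(-0.53600, 0.44431) = -50.343° → normalised to [0°, 360°): 309.657°.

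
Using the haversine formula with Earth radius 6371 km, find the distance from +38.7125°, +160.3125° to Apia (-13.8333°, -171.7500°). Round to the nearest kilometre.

Δλ = -171.7500 − 160.3125 = -332.0625°; wrapped into (−180°, 180°]: 27.9375°.
Δφ = -13.8333 − 38.7125 = -52.5458°.
a = sin²(Δφ/2) + cos φ₁ · cos φ₂ · sin²(Δλ/2) = 0.240086.
c = 2·atan2(√a, √(1−a)) = 1.02415 rad → d = 6371·c ≈ 6524.83 km.

6525 km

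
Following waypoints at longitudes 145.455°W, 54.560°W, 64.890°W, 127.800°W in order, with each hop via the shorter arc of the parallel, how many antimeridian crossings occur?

Leg 1: -145.455° → -54.560°, shortest Δλ = 90.895° (east) — does not cross 180°.
Leg 2: -54.560° → -64.890°, shortest Δλ = -10.33° (west) — does not cross 180°.
Leg 3: -64.890° → -127.800°, shortest Δλ = -62.91° (west) — does not cross 180°.
Total crossings: 0.

0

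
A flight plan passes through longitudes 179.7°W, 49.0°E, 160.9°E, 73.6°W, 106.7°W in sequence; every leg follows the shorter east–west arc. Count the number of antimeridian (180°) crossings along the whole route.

2

Leg 1: -179.7° → +49.0°, shortest Δλ = -131.3° (west) — crosses 180°.
Leg 2: +49.0° → +160.9°, shortest Δλ = 111.9° (east) — does not cross 180°.
Leg 3: +160.9° → -73.6°, shortest Δλ = 125.5° (east) — crosses 180°.
Leg 4: -73.6° → -106.7°, shortest Δλ = -33.1° (west) — does not cross 180°.
Total crossings: 2.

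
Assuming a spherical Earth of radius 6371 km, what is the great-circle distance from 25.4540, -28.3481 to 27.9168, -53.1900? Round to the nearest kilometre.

2479 km

Δλ = -53.1900 − -28.3481 = -24.8419°.
Δφ = 27.9168 − 25.4540 = 2.4628°.
a = sin²(Δφ/2) + cos φ₁ · cos φ₂ · sin²(Δλ/2) = 0.037374.
c = 2·atan2(√a, √(1−a)) = 0.38910 rad → d = 6371·c ≈ 2478.95 km.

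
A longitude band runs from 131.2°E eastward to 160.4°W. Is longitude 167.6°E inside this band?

Band width going east from +131.2° to -160.4°: ((-160.4 − 131.2) mod 360) = 68.4°.
Offset of +167.6° east of the west edge: ((167.6 − 131.2) mod 360) = 36.4°.
36.4° ≤ 68.4° ⇒ inside.

Yes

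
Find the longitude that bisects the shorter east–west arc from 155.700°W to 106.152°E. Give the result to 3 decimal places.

Signed shortest Δλ from -155.700° to +106.152° is -98.148°.
Midpoint longitude = -155.700° + (-98.148°)/2 = -155.700° − 49.074° = -204.774°.
Normalise into (−180°, 180°]: +155.226°.
(The naïve average (-155.700 + +106.152)/2 = -24.774° is on the wrong side of the globe.)

155.226°E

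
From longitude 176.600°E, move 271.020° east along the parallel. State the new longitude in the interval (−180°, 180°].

Start at +176.600°; shift +271.020° → +447.620°.
+447.620° lies outside (−180°, 180°]; subtract 360° → +87.620°.

87.620°E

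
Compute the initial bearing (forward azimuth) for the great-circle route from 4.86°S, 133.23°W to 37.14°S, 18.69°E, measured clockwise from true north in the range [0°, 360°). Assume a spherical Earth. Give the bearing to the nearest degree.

Δλ = 18.69 − -133.23 = 151.92°.
θ = atan2( sin Δλ · cos φ₂ , cos φ₁ · sin φ₂ − sin φ₁ · cos φ₂ · cos Δλ )
  = atan2(0.37523, -0.66118) = 150.425° → normalised to [0°, 360°): 150.425°.

150°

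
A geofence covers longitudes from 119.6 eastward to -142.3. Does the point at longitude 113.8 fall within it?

No

Band width going east from +119.6° to -142.3°: ((-142.3 − 119.6) mod 360) = 98.1°.
Offset of +113.8° east of the west edge: ((113.8 − 119.6) mod 360) = 354.2°.
354.2° > 98.1° ⇒ outside.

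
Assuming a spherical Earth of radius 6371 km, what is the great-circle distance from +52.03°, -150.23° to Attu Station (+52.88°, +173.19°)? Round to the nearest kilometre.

2454 km

Δλ = 173.19 − -150.23 = 323.42°; wrapped into (−180°, 180°]: -36.58°.
Δφ = 52.88 − 52.03 = 0.85°.
a = sin²(Δφ/2) + cos φ₁ · cos φ₂ · sin²(Δλ/2) = 0.036623.
c = 2·atan2(√a, √(1−a)) = 0.38512 rad → d = 6371·c ≈ 2453.58 km.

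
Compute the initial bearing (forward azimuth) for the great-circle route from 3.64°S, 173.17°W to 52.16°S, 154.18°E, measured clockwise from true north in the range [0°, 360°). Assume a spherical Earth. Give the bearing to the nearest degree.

204°

Δλ = 154.18 − -173.17 = 327.35°; wrapped into (−180°, 180°]: -32.65°.
θ = atan2( sin Δλ · cos φ₂ , cos φ₁ · sin φ₂ − sin φ₁ · cos φ₂ · cos Δλ )
  = atan2(-0.33096, -0.75534) = -156.339° → normalised to [0°, 360°): 203.661°.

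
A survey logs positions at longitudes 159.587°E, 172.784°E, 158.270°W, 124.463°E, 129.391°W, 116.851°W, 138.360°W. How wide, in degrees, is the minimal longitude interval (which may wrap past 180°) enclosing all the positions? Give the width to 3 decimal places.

118.686°

Sort the longitudes: -158.270°, -138.360°, -129.391°, -116.851°, +124.463°, +159.587°, +172.784°.
Eastward gaps between consecutive values (wrapping around): 19.910°, 8.969°, 12.540°, 241.314°, 35.124°, 13.197°, 28.946°.
Largest gap = 241.314° ⇒ minimal covering band is its complement: 360° − 241.314° = 118.686°.
Band runs from +124.463° eastward to -116.851°, crossing the antimeridian.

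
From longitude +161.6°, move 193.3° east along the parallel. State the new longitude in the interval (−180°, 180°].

Start at +161.6°; shift +193.3° → +354.9°.
+354.9° lies outside (−180°, 180°]; subtract 360° → -5.1°.

-5.1°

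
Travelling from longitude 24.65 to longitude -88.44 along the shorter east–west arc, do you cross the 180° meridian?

No

Signed shortest Δλ = ((-88.44 − 24.65 + 180) mod 360) − 180 = -113.09°.
Going west by 113.09° from +24.65° reaches -88.44° without touching 180°.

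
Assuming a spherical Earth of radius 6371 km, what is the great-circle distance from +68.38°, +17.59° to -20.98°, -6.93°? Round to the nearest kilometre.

Δλ = -6.93 − 17.59 = -24.52°.
Δφ = -20.98 − 68.38 = -89.36°.
a = sin²(Δφ/2) + cos φ₁ · cos φ₂ · sin²(Δλ/2) = 0.509928.
c = 2·atan2(√a, √(1−a)) = 1.59065 rad → d = 6371·c ≈ 10134.05 km.

10134 km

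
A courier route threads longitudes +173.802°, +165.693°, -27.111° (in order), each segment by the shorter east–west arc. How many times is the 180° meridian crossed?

Leg 1: +173.802° → +165.693°, shortest Δλ = -8.109° (west) — does not cross 180°.
Leg 2: +165.693° → -27.111°, shortest Δλ = 167.196° (east) — crosses 180°.
Total crossings: 1.

1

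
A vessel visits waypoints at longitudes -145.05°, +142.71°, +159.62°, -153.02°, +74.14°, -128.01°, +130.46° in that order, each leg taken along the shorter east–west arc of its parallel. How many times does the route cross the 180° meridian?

5

Leg 1: -145.05° → +142.71°, shortest Δλ = -72.24° (west) — crosses 180°.
Leg 2: +142.71° → +159.62°, shortest Δλ = 16.91° (east) — does not cross 180°.
Leg 3: +159.62° → -153.02°, shortest Δλ = 47.36° (east) — crosses 180°.
Leg 4: -153.02° → +74.14°, shortest Δλ = -132.84° (west) — crosses 180°.
Leg 5: +74.14° → -128.01°, shortest Δλ = 157.85° (east) — crosses 180°.
Leg 6: -128.01° → +130.46°, shortest Δλ = -101.53° (west) — crosses 180°.
Total crossings: 5.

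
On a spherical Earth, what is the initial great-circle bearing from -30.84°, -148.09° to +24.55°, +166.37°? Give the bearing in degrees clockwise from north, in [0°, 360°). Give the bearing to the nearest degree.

Δλ = 166.37 − -148.09 = 314.46°; wrapped into (−180°, 180°]: -45.54°.
θ = atan2( sin Δλ · cos φ₂ , cos φ₁ · sin φ₂ − sin φ₁ · cos φ₂ · cos Δλ )
  = atan2(-0.64922, 0.68334) = -43.533° → normalised to [0°, 360°): 316.467°.

316°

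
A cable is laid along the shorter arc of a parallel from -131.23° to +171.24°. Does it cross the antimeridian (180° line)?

Naïve |171.24 − -131.23| = 302.47° > 180°, so the shorter arc goes the other way round — across 180°.
Signed shortest Δλ = ((171.24 − -131.23 + 180) mod 360) − 180 = -57.53°.
Going west by 57.53° from -131.23° passes through 180° before reaching +171.24°.

Yes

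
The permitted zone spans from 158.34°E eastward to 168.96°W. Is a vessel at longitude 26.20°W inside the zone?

No

Band width going east from +158.34° to -168.96°: ((-168.96 − 158.34) mod 360) = 32.70°.
Offset of -26.20° east of the west edge: ((-26.20 − 158.34) mod 360) = 175.46°.
175.46° > 32.70° ⇒ outside.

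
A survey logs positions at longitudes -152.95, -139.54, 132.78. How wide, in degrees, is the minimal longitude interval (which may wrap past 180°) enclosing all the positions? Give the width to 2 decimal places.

Sort the longitudes: -152.95°, -139.54°, +132.78°.
Eastward gaps between consecutive values (wrapping around): 13.41°, 272.32°, 74.27°.
Largest gap = 272.32° ⇒ minimal covering band is its complement: 360° − 272.32° = 87.68°.
Band runs from +132.78° eastward to -139.54°, crossing the antimeridian.

87.68°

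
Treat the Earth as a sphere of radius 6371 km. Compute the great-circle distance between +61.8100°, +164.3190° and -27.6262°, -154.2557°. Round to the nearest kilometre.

Δλ = -154.2557 − 164.3190 = -318.5747°; wrapped into (−180°, 180°]: 41.4253°.
Δφ = -27.6262 − 61.8100 = -89.4362°.
a = sin²(Δφ/2) + cos φ₁ · cos φ₂ · sin²(Δλ/2) = 0.547435.
c = 2·atan2(√a, √(1−a)) = 1.66581 rad → d = 6371·c ≈ 10612.87 km.

10613 km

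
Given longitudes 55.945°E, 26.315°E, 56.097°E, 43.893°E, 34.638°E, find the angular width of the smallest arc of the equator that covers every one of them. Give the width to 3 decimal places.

Sort the longitudes: +26.315°, +34.638°, +43.893°, +55.945°, +56.097°.
Eastward gaps between consecutive values (wrapping around): 8.323°, 9.255°, 12.052°, 0.152°, 330.218°.
Largest gap = 330.218° ⇒ minimal covering band is its complement: 360° − 330.218° = 29.782°.
Band runs from +26.315° eastward to +56.097°.

29.782°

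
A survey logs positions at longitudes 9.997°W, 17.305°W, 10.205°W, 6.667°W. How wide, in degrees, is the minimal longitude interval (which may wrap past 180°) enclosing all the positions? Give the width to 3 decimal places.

Sort the longitudes: -17.305°, -10.205°, -9.997°, -6.667°.
Eastward gaps between consecutive values (wrapping around): 7.100°, 0.208°, 3.330°, 349.362°.
Largest gap = 349.362° ⇒ minimal covering band is its complement: 360° − 349.362° = 10.638°.
Band runs from -17.305° eastward to -6.667°.

10.638°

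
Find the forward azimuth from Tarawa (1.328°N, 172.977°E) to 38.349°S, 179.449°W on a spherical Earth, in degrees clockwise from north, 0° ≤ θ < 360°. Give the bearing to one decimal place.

170.8°

Δλ = -179.449 − 172.977 = -352.426°; wrapped into (−180°, 180°]: 7.574°.
θ = atan2( sin Δλ · cos φ₂ , cos φ₁ · sin φ₂ − sin φ₁ · cos φ₂ · cos Δλ )
  = atan2(0.10337, -0.63830) = 170.801° → normalised to [0°, 360°): 170.801°.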